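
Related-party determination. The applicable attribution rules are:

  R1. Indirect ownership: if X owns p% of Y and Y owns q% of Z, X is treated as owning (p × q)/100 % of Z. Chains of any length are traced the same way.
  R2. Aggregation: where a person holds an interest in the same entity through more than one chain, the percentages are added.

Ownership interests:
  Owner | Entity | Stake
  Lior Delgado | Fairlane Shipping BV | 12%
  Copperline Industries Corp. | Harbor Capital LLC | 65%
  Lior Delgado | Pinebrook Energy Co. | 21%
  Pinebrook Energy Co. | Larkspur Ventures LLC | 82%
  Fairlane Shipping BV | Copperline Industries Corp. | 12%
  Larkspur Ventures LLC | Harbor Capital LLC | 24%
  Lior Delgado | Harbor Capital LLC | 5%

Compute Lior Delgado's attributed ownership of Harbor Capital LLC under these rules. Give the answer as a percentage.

Chain via Fairlane Shipping BV → Copperline Industries Corp. (R1): 12% × 12% × 65% = 0.936% of Harbor Capital LLC.
Chain via Pinebrook Energy Co. → Larkspur Ventures LLC (R1): 21% × 82% × 24% = 4.1328% of Harbor Capital LLC.
Direct interest in Harbor Capital LLC: 5%.
Aggregating (R2): 0.936% + 4.1328% + 5% = 10.0688%.

10.0688%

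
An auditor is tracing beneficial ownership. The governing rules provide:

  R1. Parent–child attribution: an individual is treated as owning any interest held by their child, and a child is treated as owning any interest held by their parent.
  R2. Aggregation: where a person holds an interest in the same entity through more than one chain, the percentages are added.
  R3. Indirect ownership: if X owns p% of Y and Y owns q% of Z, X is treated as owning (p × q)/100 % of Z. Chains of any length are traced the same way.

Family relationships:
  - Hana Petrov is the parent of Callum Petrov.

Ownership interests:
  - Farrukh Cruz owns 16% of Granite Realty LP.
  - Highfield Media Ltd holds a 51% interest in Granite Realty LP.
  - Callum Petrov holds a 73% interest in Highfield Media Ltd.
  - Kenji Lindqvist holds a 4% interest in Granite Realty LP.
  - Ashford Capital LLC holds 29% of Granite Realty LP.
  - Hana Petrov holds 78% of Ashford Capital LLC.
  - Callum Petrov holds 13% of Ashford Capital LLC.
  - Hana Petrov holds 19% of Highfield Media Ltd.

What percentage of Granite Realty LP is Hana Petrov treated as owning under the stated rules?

By parent–child attribution (R1), Hana Petrov is treated as also owning Callum Petrov's interest in Highfield Media Ltd, giving 19% + 73% = 92%.
By parent–child attribution (R1), Hana Petrov is treated as also owning Callum Petrov's interest in Ashford Capital LLC, giving 78% + 13% = 91%.
Chain via Highfield Media Ltd (R3): 92% × 51% = 46.92% of Granite Realty LP.
Chain via Ashford Capital LLC (R3): 91% × 29% = 26.39% of Granite Realty LP.
Aggregating (R2): 46.92% + 26.39% = 73.31%.

73.31%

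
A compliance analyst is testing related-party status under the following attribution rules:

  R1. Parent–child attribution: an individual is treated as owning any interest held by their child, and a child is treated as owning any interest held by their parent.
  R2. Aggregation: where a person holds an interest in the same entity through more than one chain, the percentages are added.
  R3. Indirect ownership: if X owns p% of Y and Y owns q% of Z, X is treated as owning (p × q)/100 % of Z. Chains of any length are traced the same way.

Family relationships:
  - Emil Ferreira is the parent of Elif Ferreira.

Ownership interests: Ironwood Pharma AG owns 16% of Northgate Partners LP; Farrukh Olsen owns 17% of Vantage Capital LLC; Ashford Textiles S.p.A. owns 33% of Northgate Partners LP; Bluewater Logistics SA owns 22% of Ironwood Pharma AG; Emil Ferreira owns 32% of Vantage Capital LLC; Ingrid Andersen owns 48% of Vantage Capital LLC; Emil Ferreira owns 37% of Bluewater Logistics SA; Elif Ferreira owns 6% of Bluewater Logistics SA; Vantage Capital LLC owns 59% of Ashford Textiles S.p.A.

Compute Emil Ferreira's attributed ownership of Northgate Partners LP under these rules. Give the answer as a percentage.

7.744%

By parent–child attribution (R1), Emil Ferreira is treated as also owning Elif Ferreira's interest in Bluewater Logistics SA, giving 37% + 6% = 43%.
Chain via Vantage Capital LLC → Ashford Textiles S.p.A. (R3): 32% × 59% × 33% = 6.2304% of Northgate Partners LP.
Chain via Bluewater Logistics SA → Ironwood Pharma AG (R3): 43% × 22% × 16% = 1.5136% of Northgate Partners LP.
Aggregating (R2): 6.2304% + 1.5136% = 7.744%.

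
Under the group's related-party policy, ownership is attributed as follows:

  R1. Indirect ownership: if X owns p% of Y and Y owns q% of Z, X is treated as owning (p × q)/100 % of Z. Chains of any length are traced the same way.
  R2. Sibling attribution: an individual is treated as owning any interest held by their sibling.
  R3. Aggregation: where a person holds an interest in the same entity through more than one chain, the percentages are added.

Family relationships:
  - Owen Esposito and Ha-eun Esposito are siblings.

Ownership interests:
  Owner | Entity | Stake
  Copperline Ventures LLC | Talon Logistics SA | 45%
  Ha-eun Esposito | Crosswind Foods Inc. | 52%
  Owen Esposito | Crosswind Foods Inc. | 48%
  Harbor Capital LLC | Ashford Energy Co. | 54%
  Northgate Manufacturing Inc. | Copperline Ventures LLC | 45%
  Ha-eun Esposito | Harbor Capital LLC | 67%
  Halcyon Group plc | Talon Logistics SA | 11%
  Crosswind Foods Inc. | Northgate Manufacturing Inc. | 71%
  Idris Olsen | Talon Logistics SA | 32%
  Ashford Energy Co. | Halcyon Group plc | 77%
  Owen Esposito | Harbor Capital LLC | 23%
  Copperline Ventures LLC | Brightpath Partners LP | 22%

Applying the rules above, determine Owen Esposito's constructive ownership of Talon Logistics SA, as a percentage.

By sibling attribution (R2), Owen Esposito is treated as also owning Ha-eun Esposito's interest in Harbor Capital LLC, giving 23% + 67% = 90%.
By sibling attribution (R2), Owen Esposito is treated as also owning Ha-eun Esposito's interest in Crosswind Foods Inc, giving 48% + 52% = 100%.
Chain via Harbor Capital LLC → Ashford Energy Co. → Halcyon Group plc (R1): 90% × 54% × 77% × 11% = 4.11642% of Talon Logistics SA.
Chain via Crosswind Foods Inc. → Northgate Manufacturing Inc. → Copperline Ventures LLC (R1): 100% × 71% × 45% × 45% = 14.3775% of Talon Logistics SA.
Aggregating (R3): 4.11642% + 14.3775% = 18.49392%.

18.49392%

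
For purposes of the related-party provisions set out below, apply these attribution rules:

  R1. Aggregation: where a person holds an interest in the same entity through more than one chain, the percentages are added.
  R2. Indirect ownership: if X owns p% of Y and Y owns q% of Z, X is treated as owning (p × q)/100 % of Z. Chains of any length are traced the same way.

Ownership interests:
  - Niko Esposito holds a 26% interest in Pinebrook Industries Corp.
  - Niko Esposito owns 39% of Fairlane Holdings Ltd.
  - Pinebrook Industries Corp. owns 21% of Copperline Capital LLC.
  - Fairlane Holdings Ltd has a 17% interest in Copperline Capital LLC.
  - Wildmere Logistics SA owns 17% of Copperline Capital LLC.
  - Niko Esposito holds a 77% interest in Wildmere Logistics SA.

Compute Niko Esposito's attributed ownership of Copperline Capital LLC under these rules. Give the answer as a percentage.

Chain via Pinebrook Industries Corp. (R2): 26% × 21% = 5.46% of Copperline Capital LLC.
Chain via Wildmere Logistics SA (R2): 77% × 17% = 13.09% of Copperline Capital LLC.
Chain via Fairlane Holdings Ltd (R2): 39% × 17% = 6.63% of Copperline Capital LLC.
Aggregating (R1): 5.46% + 13.09% + 6.63% = 25.18%.

25.18%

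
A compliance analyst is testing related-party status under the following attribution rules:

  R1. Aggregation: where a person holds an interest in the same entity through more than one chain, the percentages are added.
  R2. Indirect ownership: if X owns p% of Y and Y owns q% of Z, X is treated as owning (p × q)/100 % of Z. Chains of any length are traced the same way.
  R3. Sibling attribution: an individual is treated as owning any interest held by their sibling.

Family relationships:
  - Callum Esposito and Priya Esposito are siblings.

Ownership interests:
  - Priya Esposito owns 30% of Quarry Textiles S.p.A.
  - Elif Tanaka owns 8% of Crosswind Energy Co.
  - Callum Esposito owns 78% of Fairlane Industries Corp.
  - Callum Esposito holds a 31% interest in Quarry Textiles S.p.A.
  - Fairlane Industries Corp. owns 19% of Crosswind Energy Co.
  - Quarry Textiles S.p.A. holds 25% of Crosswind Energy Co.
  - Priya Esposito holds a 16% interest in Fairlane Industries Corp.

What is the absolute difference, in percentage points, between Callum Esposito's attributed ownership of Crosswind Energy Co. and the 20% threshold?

13.11

By sibling attribution (R3), Callum Esposito is treated as also owning Priya Esposito's interest in Fairlane Industries Corp, giving 78% + 16% = 94%.
By sibling attribution (R3), Callum Esposito is treated as also owning Priya Esposito's interest in Quarry Textiles S.p.A, giving 31% + 30% = 61%.
Chain via Fairlane Industries Corp. (R2): 94% × 19% = 17.86% of Crosswind Energy Co.
Chain via Quarry Textiles S.p.A. (R2): 61% × 25% = 15.25% of Crosswind Energy Co.
Aggregating (R1): 17.86% + 15.25% = 33.11%.
33.11% exceeds the 20% threshold by 13.11 percentage points.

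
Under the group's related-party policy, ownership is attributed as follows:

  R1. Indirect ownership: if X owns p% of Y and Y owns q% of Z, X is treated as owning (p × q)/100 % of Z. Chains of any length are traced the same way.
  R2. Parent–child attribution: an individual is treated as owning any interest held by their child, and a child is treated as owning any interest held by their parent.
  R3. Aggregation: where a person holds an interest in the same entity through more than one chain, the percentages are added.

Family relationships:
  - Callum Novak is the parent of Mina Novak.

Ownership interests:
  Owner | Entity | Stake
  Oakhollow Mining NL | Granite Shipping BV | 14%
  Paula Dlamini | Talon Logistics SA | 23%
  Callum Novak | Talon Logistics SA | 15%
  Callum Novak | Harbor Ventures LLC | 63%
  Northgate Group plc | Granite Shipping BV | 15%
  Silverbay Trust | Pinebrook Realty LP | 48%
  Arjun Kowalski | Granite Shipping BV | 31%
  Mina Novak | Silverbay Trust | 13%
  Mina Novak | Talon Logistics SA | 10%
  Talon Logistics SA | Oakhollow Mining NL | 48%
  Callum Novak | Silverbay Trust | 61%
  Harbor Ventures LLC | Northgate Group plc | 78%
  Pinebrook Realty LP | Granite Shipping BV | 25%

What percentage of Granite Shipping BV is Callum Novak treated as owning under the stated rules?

17.931%

By parent–child attribution (R2), Callum Novak is treated as also owning Mina Novak's interest in Talon Logistics SA, giving 15% + 10% = 25%.
By parent–child attribution (R2), Callum Novak is treated as also owning Mina Novak's interest in Silverbay Trust, giving 61% + 13% = 74%.
Chain via Talon Logistics SA → Oakhollow Mining NL (R1): 25% × 48% × 14% = 1.68% of Granite Shipping BV.
Chain via Harbor Ventures LLC → Northgate Group plc (R1): 63% × 78% × 15% = 7.371% of Granite Shipping BV.
Chain via Silverbay Trust → Pinebrook Realty LP (R1): 74% × 48% × 25% = 8.88% of Granite Shipping BV.
Aggregating (R3): 1.68% + 7.371% + 8.88% = 17.931%.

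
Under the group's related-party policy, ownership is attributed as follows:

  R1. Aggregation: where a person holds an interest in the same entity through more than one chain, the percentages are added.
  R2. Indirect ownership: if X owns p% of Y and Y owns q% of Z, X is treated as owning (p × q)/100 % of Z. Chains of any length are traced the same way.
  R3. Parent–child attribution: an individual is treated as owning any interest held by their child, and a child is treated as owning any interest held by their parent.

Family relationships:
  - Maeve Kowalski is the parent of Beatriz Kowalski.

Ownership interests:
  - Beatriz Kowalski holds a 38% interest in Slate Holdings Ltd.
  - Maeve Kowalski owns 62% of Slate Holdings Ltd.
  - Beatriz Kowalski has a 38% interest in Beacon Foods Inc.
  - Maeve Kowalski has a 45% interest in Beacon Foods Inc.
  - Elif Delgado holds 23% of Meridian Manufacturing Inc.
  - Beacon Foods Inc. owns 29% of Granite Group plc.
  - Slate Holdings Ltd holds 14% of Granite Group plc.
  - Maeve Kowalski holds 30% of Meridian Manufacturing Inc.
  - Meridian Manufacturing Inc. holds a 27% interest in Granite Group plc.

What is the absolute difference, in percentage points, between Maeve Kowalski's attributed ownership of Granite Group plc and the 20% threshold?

By parent–child attribution (R3), Maeve Kowalski is treated as also owning Beatriz Kowalski's interest in Slate Holdings Ltd, giving 62% + 38% = 100%.
By parent–child attribution (R3), Maeve Kowalski is treated as also owning Beatriz Kowalski's interest in Beacon Foods Inc, giving 45% + 38% = 83%.
Chain via Slate Holdings Ltd (R2): 100% × 14% = 14% of Granite Group plc.
Chain via Beacon Foods Inc. (R2): 83% × 29% = 24.07% of Granite Group plc.
Chain via Meridian Manufacturing Inc. (R2): 30% × 27% = 8.1% of Granite Group plc.
Aggregating (R1): 14% + 24.07% + 8.1% = 46.17%.
46.17% exceeds the 20% threshold by 26.17 percentage points.

26.17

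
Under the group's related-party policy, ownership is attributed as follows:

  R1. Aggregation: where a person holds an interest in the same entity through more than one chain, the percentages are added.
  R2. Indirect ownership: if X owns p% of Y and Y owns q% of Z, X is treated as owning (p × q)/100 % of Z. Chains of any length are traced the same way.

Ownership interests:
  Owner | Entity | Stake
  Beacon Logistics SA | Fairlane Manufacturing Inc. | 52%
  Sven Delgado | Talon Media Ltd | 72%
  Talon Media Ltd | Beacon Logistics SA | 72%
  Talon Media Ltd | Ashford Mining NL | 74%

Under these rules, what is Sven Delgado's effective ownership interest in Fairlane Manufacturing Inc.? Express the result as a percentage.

Chain via Talon Media Ltd → Beacon Logistics SA (R2): 72% × 72% × 52% = 26.9568% of Fairlane Manufacturing Inc.

26.9568%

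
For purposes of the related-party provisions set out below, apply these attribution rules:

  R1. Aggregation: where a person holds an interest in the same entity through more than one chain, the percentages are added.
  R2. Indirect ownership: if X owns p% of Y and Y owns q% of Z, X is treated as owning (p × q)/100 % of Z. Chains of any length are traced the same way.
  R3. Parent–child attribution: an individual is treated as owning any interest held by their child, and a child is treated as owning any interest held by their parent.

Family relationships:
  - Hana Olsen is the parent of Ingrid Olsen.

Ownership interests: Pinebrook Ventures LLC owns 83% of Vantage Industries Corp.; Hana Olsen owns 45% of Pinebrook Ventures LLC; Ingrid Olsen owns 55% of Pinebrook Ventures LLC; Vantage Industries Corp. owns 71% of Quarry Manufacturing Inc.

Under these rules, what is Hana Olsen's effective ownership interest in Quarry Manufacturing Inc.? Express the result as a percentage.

58.93%

By parent–child attribution (R3), Hana Olsen is treated as also owning Ingrid Olsen's interest in Pinebrook Ventures LLC, giving 45% + 55% = 100%.
Chain via Pinebrook Ventures LLC → Vantage Industries Corp. (R2): 100% × 83% × 71% = 58.93% of Quarry Manufacturing Inc.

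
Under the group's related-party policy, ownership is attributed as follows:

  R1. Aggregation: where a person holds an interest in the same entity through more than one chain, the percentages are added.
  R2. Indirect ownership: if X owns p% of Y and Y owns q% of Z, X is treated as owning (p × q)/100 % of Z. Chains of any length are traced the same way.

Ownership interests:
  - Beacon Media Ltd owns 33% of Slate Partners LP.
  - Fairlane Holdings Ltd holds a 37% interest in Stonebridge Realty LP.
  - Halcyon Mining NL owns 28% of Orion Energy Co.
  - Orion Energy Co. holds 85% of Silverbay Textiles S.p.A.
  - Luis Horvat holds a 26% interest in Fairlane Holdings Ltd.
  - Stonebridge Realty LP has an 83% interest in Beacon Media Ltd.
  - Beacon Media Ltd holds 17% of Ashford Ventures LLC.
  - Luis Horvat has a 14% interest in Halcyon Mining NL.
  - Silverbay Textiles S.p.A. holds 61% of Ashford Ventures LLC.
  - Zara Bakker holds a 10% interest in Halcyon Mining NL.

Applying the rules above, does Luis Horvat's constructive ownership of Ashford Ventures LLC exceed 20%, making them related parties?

No

Chain via Fairlane Holdings Ltd → Stonebridge Realty LP → Beacon Media Ltd (R2): 26% × 37% × 83% × 17% = 1.357382% of Ashford Ventures LLC.
Chain via Halcyon Mining NL → Orion Energy Co. → Silverbay Textiles S.p.A. (R2): 14% × 28% × 85% × 61% = 2.03252% of Ashford Ventures LLC.
Aggregating (R1): 1.357382% + 2.03252% = 3.389902%.
3.389902% does not exceed the 20% threshold, so Luis is not a related party to Ashford Ventures LLC.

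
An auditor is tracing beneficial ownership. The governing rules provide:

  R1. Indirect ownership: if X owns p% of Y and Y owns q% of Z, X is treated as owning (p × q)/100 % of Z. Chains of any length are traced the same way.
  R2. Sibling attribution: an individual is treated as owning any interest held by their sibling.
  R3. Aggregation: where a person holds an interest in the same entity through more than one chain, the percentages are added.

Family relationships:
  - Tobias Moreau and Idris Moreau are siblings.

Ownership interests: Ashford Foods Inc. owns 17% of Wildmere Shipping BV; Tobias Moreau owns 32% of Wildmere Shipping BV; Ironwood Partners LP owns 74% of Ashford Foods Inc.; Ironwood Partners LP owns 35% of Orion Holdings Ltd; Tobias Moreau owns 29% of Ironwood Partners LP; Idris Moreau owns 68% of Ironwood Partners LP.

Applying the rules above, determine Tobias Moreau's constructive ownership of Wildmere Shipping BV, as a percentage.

44.2026%

By sibling attribution (R2), Tobias Moreau is treated as also owning Idris Moreau's interest in Ironwood Partners LP, giving 29% + 68% = 97%.
Chain via Ironwood Partners LP → Ashford Foods Inc. (R1): 97% × 74% × 17% = 12.2026% of Wildmere Shipping BV.
Direct interest in Wildmere Shipping BV: 32%.
Aggregating (R3): 12.2026% + 32% = 44.2026%.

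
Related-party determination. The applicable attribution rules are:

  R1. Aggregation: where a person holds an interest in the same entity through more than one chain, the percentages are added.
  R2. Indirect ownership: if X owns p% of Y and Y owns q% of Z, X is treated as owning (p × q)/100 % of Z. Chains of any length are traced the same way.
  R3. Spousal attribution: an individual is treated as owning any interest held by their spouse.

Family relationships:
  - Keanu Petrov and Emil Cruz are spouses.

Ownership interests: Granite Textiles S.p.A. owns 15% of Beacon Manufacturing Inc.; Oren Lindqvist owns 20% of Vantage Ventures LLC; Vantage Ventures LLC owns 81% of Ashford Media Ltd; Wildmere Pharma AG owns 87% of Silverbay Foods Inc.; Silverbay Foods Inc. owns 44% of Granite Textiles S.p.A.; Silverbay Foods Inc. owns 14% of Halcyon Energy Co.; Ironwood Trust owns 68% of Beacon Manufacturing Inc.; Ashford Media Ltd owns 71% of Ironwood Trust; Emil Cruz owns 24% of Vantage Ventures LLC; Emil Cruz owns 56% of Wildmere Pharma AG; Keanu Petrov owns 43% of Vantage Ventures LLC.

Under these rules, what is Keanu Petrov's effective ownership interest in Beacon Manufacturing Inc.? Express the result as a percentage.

29.417076%

By spousal attribution (R3), Keanu Petrov is treated as also owning Emil Cruz's interest in Vantage Ventures LLC, giving 43% + 24% = 67%.
By spousal attribution (R3), Keanu Petrov is treated as owning Emil Cruz's 56% interest in Wildmere Pharma AG.
Chain via Vantage Ventures LLC → Ashford Media Ltd → Ironwood Trust (R2): 67% × 81% × 71% × 68% = 26.201556% of Beacon Manufacturing Inc.
Chain via Wildmere Pharma AG → Silverbay Foods Inc. → Granite Textiles S.p.A. (R2): 56% × 87% × 44% × 15% = 3.21552% of Beacon Manufacturing Inc.
Aggregating (R1): 26.201556% + 3.21552% = 29.417076%.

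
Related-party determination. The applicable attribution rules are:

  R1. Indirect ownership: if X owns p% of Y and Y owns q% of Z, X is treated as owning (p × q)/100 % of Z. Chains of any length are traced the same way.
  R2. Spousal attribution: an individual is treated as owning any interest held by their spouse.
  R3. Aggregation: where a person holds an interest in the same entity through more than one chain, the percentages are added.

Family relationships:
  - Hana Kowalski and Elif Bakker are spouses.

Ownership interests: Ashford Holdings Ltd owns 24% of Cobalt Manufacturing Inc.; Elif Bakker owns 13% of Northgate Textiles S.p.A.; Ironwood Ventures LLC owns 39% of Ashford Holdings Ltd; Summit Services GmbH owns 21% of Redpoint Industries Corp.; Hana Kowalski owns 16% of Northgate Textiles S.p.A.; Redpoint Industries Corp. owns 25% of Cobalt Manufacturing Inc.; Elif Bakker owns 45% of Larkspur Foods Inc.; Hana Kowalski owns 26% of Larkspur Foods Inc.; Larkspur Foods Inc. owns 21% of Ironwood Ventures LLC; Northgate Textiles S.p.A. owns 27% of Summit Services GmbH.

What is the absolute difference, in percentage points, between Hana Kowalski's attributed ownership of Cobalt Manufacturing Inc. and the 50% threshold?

48.193349

By spousal attribution (R2), Hana Kowalski is treated as also owning Elif Bakker's interest in Northgate Textiles S.p.A, giving 16% + 13% = 29%.
By spousal attribution (R2), Hana Kowalski is treated as also owning Elif Bakker's interest in Larkspur Foods Inc, giving 26% + 45% = 71%.
Chain via Northgate Textiles S.p.A. → Summit Services GmbH → Redpoint Industries Corp. (R1): 29% × 27% × 21% × 25% = 0.411075% of Cobalt Manufacturing Inc.
Chain via Larkspur Foods Inc. → Ironwood Ventures LLC → Ashford Holdings Ltd (R1): 71% × 21% × 39% × 24% = 1.395576% of Cobalt Manufacturing Inc.
Aggregating (R3): 0.411075% + 1.395576% = 1.806651%.
1.806651% falls short of the 50% threshold by 48.193349 percentage points.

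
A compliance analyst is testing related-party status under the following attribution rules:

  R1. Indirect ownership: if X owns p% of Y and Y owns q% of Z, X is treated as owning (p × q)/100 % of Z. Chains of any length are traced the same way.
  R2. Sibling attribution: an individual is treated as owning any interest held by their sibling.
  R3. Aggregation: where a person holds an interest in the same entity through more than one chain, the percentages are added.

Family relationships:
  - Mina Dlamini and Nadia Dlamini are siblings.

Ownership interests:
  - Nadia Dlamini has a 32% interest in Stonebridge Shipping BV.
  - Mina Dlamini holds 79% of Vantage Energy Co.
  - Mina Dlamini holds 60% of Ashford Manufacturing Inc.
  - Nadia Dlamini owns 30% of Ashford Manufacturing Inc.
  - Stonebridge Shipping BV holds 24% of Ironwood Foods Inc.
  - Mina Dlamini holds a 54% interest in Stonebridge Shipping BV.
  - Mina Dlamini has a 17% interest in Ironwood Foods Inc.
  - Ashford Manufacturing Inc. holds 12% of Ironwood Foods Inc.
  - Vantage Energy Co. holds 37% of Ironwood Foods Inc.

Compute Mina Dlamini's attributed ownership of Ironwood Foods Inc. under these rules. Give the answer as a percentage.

By sibling attribution (R2), Mina Dlamini is treated as also owning Nadia Dlamini's interest in Stonebridge Shipping BV, giving 54% + 32% = 86%.
By sibling attribution (R2), Mina Dlamini is treated as also owning Nadia Dlamini's interest in Ashford Manufacturing Inc, giving 60% + 30% = 90%.
Chain via Stonebridge Shipping BV (R1): 86% × 24% = 20.64% of Ironwood Foods Inc.
Chain via Vantage Energy Co. (R1): 79% × 37% = 29.23% of Ironwood Foods Inc.
Chain via Ashford Manufacturing Inc. (R1): 90% × 12% = 10.8% of Ironwood Foods Inc.
Direct interest in Ironwood Foods Inc: 17%.
Aggregating (R3): 20.64% + 29.23% + 10.8% + 17% = 77.67%.

77.67%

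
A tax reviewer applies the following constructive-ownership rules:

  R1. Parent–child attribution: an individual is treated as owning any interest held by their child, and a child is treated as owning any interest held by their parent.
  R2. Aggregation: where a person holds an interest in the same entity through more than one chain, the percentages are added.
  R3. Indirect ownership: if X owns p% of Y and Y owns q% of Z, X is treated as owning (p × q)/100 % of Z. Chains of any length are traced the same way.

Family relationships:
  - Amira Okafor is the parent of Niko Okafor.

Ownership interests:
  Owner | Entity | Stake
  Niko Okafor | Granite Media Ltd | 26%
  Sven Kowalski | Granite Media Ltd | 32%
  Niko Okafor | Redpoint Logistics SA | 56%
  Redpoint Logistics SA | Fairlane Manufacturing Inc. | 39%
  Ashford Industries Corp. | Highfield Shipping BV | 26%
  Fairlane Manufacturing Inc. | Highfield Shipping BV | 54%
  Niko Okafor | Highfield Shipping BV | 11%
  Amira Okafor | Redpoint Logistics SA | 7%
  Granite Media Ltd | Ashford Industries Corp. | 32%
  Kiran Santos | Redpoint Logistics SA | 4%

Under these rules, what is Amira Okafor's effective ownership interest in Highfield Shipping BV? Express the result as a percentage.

26.431%

By parent–child attribution (R1), Amira Okafor is treated as also owning Niko Okafor's interest in Redpoint Logistics SA, giving 7% + 56% = 63%.
By parent–child attribution (R1), Amira Okafor is treated as owning Niko Okafor's 26% interest in Granite Media Ltd.
By parent–child attribution (R1), Amira Okafor is treated as owning Niko Okafor's 11% interest in Highfield Shipping BV.
Chain via Redpoint Logistics SA → Fairlane Manufacturing Inc. (R3): 63% × 39% × 54% = 13.2678% of Highfield Shipping BV.
Chain via Granite Media Ltd → Ashford Industries Corp. (R3): 26% × 32% × 26% = 2.1632% of Highfield Shipping BV.
Direct interest in Highfield Shipping BV: 11%.
Aggregating (R2): 13.2678% + 2.1632% + 11% = 26.431%.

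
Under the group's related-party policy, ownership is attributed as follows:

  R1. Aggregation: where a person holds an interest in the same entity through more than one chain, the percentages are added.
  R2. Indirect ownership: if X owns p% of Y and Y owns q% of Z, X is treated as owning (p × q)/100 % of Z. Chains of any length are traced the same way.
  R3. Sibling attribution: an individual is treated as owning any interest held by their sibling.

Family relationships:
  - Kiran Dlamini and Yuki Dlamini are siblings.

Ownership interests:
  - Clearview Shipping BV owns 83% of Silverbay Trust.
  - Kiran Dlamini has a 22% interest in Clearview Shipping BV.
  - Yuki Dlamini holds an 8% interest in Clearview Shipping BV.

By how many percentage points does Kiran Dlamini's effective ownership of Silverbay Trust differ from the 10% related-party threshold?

By sibling attribution (R3), Kiran Dlamini is treated as also owning Yuki Dlamini's interest in Clearview Shipping BV, giving 22% + 8% = 30%.
Chain via Clearview Shipping BV (R2): 30% × 83% = 24.9% of Silverbay Trust.
24.9% exceeds the 10% threshold by 14.9 percentage points.

14.9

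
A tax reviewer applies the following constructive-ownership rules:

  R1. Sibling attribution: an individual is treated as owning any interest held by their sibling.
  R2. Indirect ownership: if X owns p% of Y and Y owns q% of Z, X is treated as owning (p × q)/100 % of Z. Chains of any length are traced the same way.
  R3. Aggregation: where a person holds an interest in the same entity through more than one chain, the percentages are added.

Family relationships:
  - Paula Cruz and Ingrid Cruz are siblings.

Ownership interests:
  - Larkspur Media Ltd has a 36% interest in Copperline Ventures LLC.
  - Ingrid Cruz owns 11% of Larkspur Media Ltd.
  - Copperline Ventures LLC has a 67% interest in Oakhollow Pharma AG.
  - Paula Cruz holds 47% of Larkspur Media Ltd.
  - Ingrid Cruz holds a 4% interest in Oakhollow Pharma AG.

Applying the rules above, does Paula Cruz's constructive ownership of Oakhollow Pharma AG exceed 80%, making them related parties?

No

By sibling attribution (R1), Paula Cruz is treated as also owning Ingrid Cruz's interest in Larkspur Media Ltd, giving 47% + 11% = 58%.
By sibling attribution (R1), Paula Cruz is treated as owning Ingrid Cruz's 4% interest in Oakhollow Pharma AG.
Chain via Larkspur Media Ltd → Copperline Ventures LLC (R2): 58% × 36% × 67% = 13.9896% of Oakhollow Pharma AG.
Direct interest in Oakhollow Pharma AG: 4%.
Aggregating (R3): 13.9896% + 4% = 17.9896%.
17.9896% does not exceed the 80% threshold, so Paula is not a related party to Oakhollow Pharma AG.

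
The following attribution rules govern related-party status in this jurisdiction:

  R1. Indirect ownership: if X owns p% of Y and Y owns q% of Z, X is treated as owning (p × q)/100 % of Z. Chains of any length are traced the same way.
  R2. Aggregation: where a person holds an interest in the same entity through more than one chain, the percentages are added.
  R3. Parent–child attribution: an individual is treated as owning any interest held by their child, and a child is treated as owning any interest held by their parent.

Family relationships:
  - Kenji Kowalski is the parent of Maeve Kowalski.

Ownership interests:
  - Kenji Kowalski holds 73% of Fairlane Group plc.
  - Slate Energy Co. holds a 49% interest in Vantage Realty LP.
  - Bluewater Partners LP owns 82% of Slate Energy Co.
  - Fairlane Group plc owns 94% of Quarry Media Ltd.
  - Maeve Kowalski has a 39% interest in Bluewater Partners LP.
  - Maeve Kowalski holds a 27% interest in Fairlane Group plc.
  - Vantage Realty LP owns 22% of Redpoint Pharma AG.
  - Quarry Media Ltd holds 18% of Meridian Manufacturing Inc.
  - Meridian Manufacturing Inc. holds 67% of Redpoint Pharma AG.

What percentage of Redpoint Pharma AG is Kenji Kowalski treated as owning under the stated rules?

By parent–child attribution (R3), Kenji Kowalski is treated as also owning Maeve Kowalski's interest in Fairlane Group plc, giving 73% + 27% = 100%.
By parent–child attribution (R3), Kenji Kowalski is treated as owning Maeve Kowalski's 39% interest in Bluewater Partners LP.
Chain via Fairlane Group plc → Quarry Media Ltd → Meridian Manufacturing Inc. (R1): 100% × 94% × 18% × 67% = 11.3364% of Redpoint Pharma AG.
Chain via Bluewater Partners LP → Slate Energy Co. → Vantage Realty LP (R1): 39% × 82% × 49% × 22% = 3.447444% of Redpoint Pharma AG.
Aggregating (R2): 11.3364% + 3.447444% = 14.783844%.

14.783844%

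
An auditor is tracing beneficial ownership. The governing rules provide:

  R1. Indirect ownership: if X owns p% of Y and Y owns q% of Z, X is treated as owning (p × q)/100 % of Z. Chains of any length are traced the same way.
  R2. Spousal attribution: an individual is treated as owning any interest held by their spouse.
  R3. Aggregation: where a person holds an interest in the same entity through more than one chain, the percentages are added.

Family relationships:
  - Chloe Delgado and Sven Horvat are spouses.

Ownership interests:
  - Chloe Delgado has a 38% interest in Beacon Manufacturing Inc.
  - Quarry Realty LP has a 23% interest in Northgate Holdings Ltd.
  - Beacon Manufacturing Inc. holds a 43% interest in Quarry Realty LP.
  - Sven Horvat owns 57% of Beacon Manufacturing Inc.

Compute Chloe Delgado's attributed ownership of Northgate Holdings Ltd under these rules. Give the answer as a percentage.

9.3955%

By spousal attribution (R2), Chloe Delgado is treated as also owning Sven Horvat's interest in Beacon Manufacturing Inc, giving 38% + 57% = 95%.
Chain via Beacon Manufacturing Inc. → Quarry Realty LP (R1): 95% × 43% × 23% = 9.3955% of Northgate Holdings Ltd.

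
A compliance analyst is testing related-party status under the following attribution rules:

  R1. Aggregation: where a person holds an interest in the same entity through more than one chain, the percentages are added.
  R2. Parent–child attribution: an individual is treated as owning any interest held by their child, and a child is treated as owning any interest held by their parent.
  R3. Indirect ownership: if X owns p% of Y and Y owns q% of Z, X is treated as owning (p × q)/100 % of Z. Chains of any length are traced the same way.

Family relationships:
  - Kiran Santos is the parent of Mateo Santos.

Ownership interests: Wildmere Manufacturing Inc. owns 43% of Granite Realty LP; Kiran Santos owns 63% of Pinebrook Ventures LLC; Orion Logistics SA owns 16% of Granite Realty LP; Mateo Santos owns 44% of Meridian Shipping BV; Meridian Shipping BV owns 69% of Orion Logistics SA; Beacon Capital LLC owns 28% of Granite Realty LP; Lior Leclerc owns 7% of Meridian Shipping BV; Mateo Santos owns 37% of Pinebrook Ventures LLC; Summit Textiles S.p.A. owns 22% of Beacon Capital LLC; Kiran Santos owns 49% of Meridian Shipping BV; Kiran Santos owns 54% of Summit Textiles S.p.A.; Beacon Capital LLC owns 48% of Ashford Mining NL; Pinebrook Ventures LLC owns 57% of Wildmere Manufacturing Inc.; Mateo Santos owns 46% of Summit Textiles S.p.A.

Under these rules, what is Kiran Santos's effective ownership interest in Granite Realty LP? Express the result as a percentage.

40.9372%

By parent–child attribution (R2), Kiran Santos is treated as also owning Mateo Santos's interest in Pinebrook Ventures LLC, giving 63% + 37% = 100%.
By parent–child attribution (R2), Kiran Santos is treated as also owning Mateo Santos's interest in Summit Textiles S.p.A, giving 54% + 46% = 100%.
By parent–child attribution (R2), Kiran Santos is treated as also owning Mateo Santos's interest in Meridian Shipping BV, giving 49% + 44% = 93%.
Chain via Pinebrook Ventures LLC → Wildmere Manufacturing Inc. (R3): 100% × 57% × 43% = 24.51% of Granite Realty LP.
Chain via Summit Textiles S.p.A. → Beacon Capital LLC (R3): 100% × 22% × 28% = 6.16% of Granite Realty LP.
Chain via Meridian Shipping BV → Orion Logistics SA (R3): 93% × 69% × 16% = 10.2672% of Granite Realty LP.
Aggregating (R1): 24.51% + 6.16% + 10.2672% = 40.9372%.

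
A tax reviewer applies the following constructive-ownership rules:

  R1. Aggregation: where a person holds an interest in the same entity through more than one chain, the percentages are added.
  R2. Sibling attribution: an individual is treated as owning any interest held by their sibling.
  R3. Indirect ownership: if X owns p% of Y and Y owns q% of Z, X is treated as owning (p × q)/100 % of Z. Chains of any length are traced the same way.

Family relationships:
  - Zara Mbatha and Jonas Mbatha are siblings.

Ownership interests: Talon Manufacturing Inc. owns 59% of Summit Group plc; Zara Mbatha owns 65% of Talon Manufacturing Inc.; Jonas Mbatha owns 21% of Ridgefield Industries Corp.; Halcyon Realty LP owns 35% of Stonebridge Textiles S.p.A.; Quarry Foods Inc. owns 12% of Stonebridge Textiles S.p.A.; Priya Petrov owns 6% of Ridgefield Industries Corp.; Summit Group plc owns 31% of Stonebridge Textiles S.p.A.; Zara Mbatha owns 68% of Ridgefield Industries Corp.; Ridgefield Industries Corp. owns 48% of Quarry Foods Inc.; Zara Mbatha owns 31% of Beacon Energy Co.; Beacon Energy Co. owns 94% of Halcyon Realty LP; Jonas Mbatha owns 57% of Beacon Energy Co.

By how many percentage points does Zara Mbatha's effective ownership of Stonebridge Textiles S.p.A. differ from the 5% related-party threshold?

40.9669

By sibling attribution (R2), Zara Mbatha is treated as also owning Jonas Mbatha's interest in Beacon Energy Co, giving 31% + 57% = 88%.
By sibling attribution (R2), Zara Mbatha is treated as also owning Jonas Mbatha's interest in Ridgefield Industries Corp, giving 68% + 21% = 89%.
Chain via Talon Manufacturing Inc. → Summit Group plc (R3): 65% × 59% × 31% = 11.8885% of Stonebridge Textiles S.p.A.
Chain via Beacon Energy Co. → Halcyon Realty LP (R3): 88% × 94% × 35% = 28.952% of Stonebridge Textiles S.p.A.
Chain via Ridgefield Industries Corp. → Quarry Foods Inc. (R3): 89% × 48% × 12% = 5.1264% of Stonebridge Textiles S.p.A.
Aggregating (R1): 11.8885% + 28.952% + 5.1264% = 45.9669%.
45.9669% exceeds the 5% threshold by 40.9669 percentage points.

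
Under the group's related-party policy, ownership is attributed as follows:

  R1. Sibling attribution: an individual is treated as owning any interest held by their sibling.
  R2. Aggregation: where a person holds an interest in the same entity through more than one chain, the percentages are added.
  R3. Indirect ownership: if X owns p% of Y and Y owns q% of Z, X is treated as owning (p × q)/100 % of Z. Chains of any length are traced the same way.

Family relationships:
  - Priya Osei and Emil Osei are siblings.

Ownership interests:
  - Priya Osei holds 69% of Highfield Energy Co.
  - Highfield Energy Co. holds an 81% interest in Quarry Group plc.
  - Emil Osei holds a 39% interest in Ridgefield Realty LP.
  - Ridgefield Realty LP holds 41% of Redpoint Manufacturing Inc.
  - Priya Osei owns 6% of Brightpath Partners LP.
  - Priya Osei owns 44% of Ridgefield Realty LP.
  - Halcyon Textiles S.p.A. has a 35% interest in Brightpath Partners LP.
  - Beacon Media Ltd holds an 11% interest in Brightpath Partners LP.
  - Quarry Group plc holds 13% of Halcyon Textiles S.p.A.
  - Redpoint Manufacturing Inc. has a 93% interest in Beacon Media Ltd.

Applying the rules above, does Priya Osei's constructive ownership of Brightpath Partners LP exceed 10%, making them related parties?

Yes

By sibling attribution (R1), Priya Osei is treated as also owning Emil Osei's interest in Ridgefield Realty LP, giving 44% + 39% = 83%.
Chain via Ridgefield Realty LP → Redpoint Manufacturing Inc. → Beacon Media Ltd (R3): 83% × 41% × 93% × 11% = 3.481269% of Brightpath Partners LP.
Chain via Highfield Energy Co. → Quarry Group plc → Halcyon Textiles S.p.A. (R3): 69% × 81% × 13% × 35% = 2.542995% of Brightpath Partners LP.
Direct interest in Brightpath Partners LP: 6%.
Aggregating (R2): 3.481269% + 2.542995% + 6% = 12.024264%.
12.024264% exceeds the 10% threshold, so Priya is a related party to Brightpath Partners LP.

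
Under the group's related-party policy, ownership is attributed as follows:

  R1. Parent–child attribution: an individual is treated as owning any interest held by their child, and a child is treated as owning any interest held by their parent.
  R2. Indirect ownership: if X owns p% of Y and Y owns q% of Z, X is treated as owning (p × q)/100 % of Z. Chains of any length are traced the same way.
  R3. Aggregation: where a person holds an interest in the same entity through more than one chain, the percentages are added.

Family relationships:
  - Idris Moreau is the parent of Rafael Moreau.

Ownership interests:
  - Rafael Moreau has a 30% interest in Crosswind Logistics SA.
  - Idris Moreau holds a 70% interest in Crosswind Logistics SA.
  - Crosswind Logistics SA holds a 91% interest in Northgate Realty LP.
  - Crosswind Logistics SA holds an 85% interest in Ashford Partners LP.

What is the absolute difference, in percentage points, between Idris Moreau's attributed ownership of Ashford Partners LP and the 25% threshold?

60

By parent–child attribution (R1), Idris Moreau is treated as also owning Rafael Moreau's interest in Crosswind Logistics SA, giving 70% + 30% = 100%.
Chain via Crosswind Logistics SA (R2): 100% × 85% = 85% of Ashford Partners LP.
85% exceeds the 25% threshold by 60 percentage points.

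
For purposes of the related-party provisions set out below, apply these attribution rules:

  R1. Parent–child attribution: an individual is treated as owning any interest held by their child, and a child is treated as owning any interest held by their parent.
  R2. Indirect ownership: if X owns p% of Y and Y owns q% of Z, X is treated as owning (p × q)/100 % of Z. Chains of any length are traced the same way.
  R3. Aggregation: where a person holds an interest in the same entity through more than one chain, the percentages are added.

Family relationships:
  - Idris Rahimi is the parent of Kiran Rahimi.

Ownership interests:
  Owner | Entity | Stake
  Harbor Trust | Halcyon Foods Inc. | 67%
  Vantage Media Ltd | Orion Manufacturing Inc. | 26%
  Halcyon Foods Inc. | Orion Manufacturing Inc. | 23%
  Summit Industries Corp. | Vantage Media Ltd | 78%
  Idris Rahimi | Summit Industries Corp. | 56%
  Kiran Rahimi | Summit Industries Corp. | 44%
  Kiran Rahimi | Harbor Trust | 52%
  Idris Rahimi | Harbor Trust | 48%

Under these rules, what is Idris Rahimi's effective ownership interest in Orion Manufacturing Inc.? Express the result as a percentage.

By parent–child attribution (R1), Idris Rahimi is treated as also owning Kiran Rahimi's interest in Summit Industries Corp, giving 56% + 44% = 100%.
By parent–child attribution (R1), Idris Rahimi is treated as also owning Kiran Rahimi's interest in Harbor Trust, giving 48% + 52% = 100%.
Chain via Summit Industries Corp. → Vantage Media Ltd (R2): 100% × 78% × 26% = 20.28% of Orion Manufacturing Inc.
Chain via Harbor Trust → Halcyon Foods Inc. (R2): 100% × 67% × 23% = 15.41% of Orion Manufacturing Inc.
Aggregating (R3): 20.28% + 15.41% = 35.69%.

35.69%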